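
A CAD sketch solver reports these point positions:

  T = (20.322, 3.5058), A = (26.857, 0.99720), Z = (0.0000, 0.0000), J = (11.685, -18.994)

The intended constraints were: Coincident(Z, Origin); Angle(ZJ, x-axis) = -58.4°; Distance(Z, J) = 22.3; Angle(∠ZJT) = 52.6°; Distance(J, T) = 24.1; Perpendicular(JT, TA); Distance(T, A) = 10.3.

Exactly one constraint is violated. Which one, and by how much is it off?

Distance(T, A) = 10.3 — off by 3.30.

Z = (0.00, 0.00) ✓; ZJ at -58.40° ✓; |ZJ| = 22.30 ✓; ∠ZJT = 52.60° ✓; |JT| = 24.10 ✓; ∠(JT, TA) = 90.00° ✓; |TA| = 7.000 ✗.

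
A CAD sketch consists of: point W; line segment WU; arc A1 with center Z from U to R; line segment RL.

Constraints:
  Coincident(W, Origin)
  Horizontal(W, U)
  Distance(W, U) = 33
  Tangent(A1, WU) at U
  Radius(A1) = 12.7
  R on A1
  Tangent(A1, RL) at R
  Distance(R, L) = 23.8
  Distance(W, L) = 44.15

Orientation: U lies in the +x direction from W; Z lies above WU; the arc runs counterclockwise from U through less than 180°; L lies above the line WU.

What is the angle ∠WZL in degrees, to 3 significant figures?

89.1°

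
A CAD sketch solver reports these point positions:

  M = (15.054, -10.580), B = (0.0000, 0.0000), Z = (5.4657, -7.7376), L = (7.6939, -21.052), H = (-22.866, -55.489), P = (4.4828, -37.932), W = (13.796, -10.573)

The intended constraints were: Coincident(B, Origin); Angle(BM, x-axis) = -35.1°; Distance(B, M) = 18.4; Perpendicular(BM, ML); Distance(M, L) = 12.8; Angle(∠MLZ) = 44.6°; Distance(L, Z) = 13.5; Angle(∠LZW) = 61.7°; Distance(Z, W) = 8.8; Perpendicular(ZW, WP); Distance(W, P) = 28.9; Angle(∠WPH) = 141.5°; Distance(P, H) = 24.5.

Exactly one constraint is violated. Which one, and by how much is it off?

Distance(P, H) = 24.5 — off by 8.00.

B = (0.00, 0.00) ✓; BM at -35.10° ✓; |BM| = 18.40 ✓; ∠(BM, ML) = 90.00° ✓; |ML| = 12.80 ✓; ∠MLZ = 44.60° ✓; |LZ| = 13.50 ✓; ∠LZW = 61.70° ✓; |ZW| = 8.800 ✓; ∠(ZW, WP) = 90.00° ✓; |WP| = 28.90 ✓; ∠WPH = 141.5° ✓; |PH| = 32.50 ✗.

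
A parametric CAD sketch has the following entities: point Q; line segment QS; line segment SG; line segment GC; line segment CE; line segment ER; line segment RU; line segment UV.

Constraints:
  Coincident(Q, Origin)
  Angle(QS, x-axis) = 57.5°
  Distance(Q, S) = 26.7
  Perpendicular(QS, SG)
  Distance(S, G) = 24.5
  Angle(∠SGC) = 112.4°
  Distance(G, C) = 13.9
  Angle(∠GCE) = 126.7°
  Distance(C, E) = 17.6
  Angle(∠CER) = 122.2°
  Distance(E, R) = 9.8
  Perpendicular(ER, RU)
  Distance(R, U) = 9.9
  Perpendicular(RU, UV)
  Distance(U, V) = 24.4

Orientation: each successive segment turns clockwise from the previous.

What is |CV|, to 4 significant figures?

7.224

ER ⟂ RU, so RU runs at 58.80°; with |RU| = 9.9, U = (13.58, 1.334). RU ⟂ UV, so UV runs at -31.20°; with |UV| = 24.4, V = (34.45, -11.31). Then |CV| = |V − C| = 7.224.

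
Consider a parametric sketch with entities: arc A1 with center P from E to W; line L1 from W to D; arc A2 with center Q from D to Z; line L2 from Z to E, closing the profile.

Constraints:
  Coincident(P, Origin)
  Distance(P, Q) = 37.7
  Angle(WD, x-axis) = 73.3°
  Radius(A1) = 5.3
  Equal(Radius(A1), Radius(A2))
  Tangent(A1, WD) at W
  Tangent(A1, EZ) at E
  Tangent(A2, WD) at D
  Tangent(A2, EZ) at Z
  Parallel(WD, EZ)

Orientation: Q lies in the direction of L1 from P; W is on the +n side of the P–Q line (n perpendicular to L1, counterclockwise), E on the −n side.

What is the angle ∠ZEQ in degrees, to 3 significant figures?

8.00°

The slot axis is L1's direction at 73.3°, so u = (cos 73.3°, sin 73.3°) = (0.287, 0.958) and n = (−sin 73.3°, cos 73.3°) = (-0.958, 0.287). P is at the origin and Q lies 37.7 along u from P, so Q = 37.7·u = (10.8, 36.1). Tangency of A1 to both parallel lines with radius 5.3 puts W and E at P ± 5.3·n: W = (-5.08, 1.52), E = (5.08, -1.52). Equal radii place D and Z the same way about Q: D = Q + 5.3·n = (5.76, 37.6), Z = Q − 5.3·n = (15.9, 34.6). Then cos ∠ZEQ = EZ·EQ / (|EZ||EQ|), giving 8.00°.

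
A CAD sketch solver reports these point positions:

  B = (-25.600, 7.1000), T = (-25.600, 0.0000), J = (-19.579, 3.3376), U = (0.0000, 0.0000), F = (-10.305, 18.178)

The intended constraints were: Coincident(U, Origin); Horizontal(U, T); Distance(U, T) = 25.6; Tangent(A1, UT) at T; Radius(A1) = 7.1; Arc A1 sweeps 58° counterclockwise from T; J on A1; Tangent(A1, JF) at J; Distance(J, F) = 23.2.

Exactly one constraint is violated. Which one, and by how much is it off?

Distance(J, F) = 23.2 — off by 5.70.

U = (0.00, 0.00) ✓; U.y = 0.00, T.y = 0.00 ✓; |UT| = 25.60 ✓; ∠(BT, TU) = 90.00° ✓; |BT| = 7.100 ✓; bearing(B→J) − bearing(B→T) = 58.00° ✓; |BJ| = 7.100 ✓; ∠(BJ, JF) = 90.00° ✓; |JF| = 17.50 ✗.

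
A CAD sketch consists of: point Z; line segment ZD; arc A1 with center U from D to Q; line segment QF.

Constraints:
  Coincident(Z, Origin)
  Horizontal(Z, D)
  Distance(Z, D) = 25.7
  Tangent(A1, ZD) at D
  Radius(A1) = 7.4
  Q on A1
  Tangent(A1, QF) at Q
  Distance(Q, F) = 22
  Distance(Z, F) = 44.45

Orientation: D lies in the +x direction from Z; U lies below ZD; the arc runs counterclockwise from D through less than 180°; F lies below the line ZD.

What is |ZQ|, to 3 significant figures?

23.2

Checks: |UQ| = 7.400 ✓; ∠(UQ, QF) = 90.00° ✓; |QF| = 22.00 ✓; |ZF| = 44.45 ✓.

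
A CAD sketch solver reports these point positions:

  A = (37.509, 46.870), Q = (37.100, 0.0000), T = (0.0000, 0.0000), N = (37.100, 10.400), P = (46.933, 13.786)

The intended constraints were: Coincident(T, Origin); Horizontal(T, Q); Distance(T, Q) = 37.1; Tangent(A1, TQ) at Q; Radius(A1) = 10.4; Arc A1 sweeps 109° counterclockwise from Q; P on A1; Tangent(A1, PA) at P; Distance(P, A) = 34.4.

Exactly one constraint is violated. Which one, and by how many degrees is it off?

Tangent(A1, PA) at P — off by 3.10°.

T = (0.00, 0.00) ✓; T.y = 0.00, Q.y = 0.00 ✓; |TQ| = 37.10 ✓; ∠(NQ, QT) = 90.00° ✓; |NQ| = 10.40 ✓; bearing(N→P) − bearing(N→Q) = 109.0° ✓; |NP| = 10.40 ✓; ∠(NP, PA) = 93.10° ✗; |PA| = 34.40 ✓.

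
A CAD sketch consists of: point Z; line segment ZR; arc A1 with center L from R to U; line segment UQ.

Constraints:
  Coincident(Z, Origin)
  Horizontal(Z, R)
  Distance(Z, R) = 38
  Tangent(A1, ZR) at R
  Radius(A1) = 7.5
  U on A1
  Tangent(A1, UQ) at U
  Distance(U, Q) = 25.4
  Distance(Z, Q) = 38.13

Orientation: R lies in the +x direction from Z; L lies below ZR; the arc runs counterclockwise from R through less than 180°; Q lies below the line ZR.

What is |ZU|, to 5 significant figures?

31.267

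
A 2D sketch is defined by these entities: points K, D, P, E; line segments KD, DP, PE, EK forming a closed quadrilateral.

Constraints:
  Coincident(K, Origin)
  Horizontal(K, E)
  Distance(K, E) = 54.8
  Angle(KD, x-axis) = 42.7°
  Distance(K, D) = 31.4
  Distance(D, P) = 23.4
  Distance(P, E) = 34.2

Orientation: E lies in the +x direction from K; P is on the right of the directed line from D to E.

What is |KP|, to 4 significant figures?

20.75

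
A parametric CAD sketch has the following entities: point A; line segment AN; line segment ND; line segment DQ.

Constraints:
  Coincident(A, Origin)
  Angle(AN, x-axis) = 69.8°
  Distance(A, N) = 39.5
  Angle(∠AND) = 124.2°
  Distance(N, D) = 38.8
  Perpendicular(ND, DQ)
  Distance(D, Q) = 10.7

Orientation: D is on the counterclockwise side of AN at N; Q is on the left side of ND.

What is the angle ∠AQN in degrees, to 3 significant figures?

35.2°

A is at the origin; AN runs at 69.8° with length 39.5, so N = 39.5·(cos 69.8°, sin 69.8°) = (13.6, 37.1). ∠AND = 124.2°, so ND runs at 69.8° + (180° − 124.2°) = 126° from the x-axis; with |ND| = 38.8, D = N + 38.8·(cos 126°, sin 126°) = (-8.95, 68.6). The perpendicularity gives DQ at right angles to ND; with |DQ| = 10.7 on the left of ND, Q = D + 10.7·(-0.813, -0.582) = (-17.6, 62.4). Then cos ∠AQN = QA·QN / (|QA||QN|), giving 35.2°.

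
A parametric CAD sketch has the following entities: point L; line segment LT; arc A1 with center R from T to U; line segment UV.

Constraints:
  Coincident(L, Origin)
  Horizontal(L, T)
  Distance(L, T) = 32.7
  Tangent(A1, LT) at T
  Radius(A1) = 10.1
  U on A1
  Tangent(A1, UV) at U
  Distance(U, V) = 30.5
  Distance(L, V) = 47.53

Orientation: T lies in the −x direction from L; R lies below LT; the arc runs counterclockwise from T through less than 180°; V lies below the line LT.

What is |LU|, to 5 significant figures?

43.987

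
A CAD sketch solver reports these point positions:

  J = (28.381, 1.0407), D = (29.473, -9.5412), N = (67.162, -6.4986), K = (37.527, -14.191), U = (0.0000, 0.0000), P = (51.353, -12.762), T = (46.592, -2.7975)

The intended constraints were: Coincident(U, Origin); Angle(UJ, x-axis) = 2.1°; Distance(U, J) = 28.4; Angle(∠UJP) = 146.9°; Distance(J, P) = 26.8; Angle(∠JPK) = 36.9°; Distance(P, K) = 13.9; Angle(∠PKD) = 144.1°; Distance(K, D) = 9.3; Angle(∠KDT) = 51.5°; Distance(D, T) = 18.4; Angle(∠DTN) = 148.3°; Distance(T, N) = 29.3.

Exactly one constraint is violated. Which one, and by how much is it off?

Distance(T, N) = 29.3 — off by 8.40.

U = (0.00, 0.00) ✓; UJ at 2.100° ✓; |UJ| = 28.40 ✓; ∠UJP = 146.9° ✓; |JP| = 26.80 ✓; ∠JPK = 36.90° ✓; |PK| = 13.90 ✓; ∠PKD = 144.1° ✓; |KD| = 9.300 ✓; ∠KDT = 51.50° ✓; |DT| = 18.40 ✓; ∠DTN = 148.3° ✓; |TN| = 20.90 ✗.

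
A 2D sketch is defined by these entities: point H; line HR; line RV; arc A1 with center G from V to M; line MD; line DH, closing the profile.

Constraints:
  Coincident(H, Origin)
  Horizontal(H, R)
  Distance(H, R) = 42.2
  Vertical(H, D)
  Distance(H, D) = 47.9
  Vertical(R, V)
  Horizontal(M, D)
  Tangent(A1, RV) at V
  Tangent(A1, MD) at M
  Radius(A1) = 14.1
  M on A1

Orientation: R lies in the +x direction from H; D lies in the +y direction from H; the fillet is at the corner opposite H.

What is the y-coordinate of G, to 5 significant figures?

33.800

H is at the origin; HR is horizontal with |HR| = 42.2 and R on the +x side, so R = (42.200, 0.0000). H and D share the same x with |HD| = 47.9 and D on the +y side, so D = (0.0000, 47.900). The virtual corner opposite H is at (42.200, 47.900). A1 meets RV tangentially, so GV is at right angles to RV and A1 meets MD tangentially, so GM is at right angles to MD, with radius 14.1, so the center G sits 14.1 in from both sides at G = (28.100, 33.800). So G.y = 33.800.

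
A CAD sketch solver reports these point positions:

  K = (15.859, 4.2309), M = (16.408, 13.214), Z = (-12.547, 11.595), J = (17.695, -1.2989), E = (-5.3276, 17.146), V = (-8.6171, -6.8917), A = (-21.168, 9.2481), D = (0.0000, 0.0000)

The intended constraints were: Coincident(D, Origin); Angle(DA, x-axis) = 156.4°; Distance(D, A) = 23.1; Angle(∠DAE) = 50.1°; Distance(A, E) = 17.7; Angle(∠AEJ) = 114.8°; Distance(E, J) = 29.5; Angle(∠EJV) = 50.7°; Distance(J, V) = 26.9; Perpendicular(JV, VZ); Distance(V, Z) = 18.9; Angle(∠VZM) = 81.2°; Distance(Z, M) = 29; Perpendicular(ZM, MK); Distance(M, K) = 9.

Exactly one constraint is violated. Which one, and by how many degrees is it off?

Perpendicular(ZM, MK) — off by 6.70°.

D = (0.00, 0.00) ✓; DA at 156.4° ✓; |DA| = 23.10 ✓; ∠DAE = 50.10° ✓; |AE| = 17.70 ✓; ∠AEJ = 114.8° ✓; |EJ| = 29.50 ✓; ∠EJV = 50.70° ✓; |JV| = 26.90 ✓; ∠(JV, VZ) = 90.00° ✓; |VZ| = 18.90 ✓; ∠VZM = 81.20° ✓; |ZM| = 29.00 ✓; ∠(ZM, MK) = 96.70° ✗; |MK| = 9.000 ✓.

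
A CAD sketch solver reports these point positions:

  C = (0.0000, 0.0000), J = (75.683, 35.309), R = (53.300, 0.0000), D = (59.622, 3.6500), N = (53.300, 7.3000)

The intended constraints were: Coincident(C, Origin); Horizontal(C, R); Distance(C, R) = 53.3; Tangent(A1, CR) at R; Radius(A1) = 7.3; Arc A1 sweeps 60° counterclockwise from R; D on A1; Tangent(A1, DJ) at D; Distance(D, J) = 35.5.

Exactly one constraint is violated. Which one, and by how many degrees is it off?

Tangent(A1, DJ) at D — off by 3.10°.

C = (0.00, 0.00) ✓; C.y = 0.00, R.y = 0.00 ✓; |CR| = 53.30 ✓; ∠(NR, RC) = 90.00° ✓; |NR| = 7.300 ✓; bearing(N→D) − bearing(N→R) = 60.00° ✓; |ND| = 7.300 ✓; ∠(ND, DJ) = 86.90° ✗; |DJ| = 35.50 ✓.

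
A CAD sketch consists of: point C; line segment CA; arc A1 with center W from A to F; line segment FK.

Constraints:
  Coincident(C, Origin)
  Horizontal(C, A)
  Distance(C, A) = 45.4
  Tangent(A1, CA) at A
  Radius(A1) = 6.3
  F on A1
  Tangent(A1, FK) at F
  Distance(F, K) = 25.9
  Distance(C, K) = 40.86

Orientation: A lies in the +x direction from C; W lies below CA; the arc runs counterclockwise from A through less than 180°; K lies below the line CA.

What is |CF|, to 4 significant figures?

39.76

C is at the origin; C and A share the same y with |CA| = 45.4 and A on the +x side, so A = (45.40, 0.000). The tangent condition forces WA to be normal to CA, so W = A + (0, -6.3) = (45.40, -6.300). Since WF ⟂ FK (tangency), |WK| = √(6.3² + 25.9²) = 26.66 regardless of where F sits on A1. So K lies on both circle(C, 40.86) and circle(W, 26.66); the below-CA intersection is K = (29.82, -27.93). F is the foot of the tangent from K: F = (39.56, -3.931).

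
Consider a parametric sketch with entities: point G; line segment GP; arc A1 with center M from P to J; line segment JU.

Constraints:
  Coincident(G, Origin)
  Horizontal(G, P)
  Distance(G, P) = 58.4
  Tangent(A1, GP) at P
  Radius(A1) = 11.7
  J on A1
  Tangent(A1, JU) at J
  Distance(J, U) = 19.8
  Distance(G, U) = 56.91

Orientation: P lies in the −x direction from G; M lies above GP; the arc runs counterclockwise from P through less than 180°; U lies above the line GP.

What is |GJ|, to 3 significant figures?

48.2

Checks: |MJ| = 11.70 ✓; ∠(MJ, JU) = 90.00° ✓; |JU| = 19.80 ✓; |GU| = 56.91 ✓.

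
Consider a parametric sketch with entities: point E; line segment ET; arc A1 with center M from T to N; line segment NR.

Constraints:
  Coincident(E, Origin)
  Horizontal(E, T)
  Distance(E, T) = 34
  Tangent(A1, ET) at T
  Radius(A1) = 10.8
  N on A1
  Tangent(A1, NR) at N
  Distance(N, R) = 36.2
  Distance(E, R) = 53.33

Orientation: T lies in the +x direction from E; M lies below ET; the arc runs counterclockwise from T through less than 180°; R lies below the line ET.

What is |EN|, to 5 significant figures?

25.763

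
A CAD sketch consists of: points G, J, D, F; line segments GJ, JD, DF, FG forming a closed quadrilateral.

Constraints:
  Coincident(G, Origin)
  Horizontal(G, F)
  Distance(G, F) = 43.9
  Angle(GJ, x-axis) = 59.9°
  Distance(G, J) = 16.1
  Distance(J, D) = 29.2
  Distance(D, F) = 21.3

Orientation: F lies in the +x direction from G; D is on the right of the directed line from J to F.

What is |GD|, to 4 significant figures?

26.89

G is at the origin; G and F share the same y with |GF| = 43.9 and F in +x, so F = (43.9, 0). GJ runs at 59.9° with |GJ| = 16.1, so J = (8.074, 13.93). D is determined by |JD| = 29.2 and |DF| = 21.3 together: it lies at the intersection of circle(J, 29.2) and circle(F, 21.3). With |JF| = 38.44, the foot of the radical line on JF is 24.41 from J and the perpendicular offset is √(29.2² − 24.41²) = 16.03. Taking the right-of-JF solution: D = (25.02, -9.854).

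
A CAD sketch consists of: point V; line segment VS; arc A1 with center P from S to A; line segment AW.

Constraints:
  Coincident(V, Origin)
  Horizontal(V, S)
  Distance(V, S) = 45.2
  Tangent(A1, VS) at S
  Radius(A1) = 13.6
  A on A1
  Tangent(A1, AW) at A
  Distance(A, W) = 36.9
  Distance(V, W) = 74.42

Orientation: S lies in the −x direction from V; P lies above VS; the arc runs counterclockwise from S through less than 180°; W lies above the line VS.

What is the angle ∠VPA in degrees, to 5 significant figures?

48.597°

Checks: ∠(PS, SV) = 90.00° ✓; |PS| = 13.60 ✓; |PA| = 13.60 ✓; ∠(PA, AW) = 90.00° ✓; |AW| = 36.90 ✓; |VW| = 74.42 ✓.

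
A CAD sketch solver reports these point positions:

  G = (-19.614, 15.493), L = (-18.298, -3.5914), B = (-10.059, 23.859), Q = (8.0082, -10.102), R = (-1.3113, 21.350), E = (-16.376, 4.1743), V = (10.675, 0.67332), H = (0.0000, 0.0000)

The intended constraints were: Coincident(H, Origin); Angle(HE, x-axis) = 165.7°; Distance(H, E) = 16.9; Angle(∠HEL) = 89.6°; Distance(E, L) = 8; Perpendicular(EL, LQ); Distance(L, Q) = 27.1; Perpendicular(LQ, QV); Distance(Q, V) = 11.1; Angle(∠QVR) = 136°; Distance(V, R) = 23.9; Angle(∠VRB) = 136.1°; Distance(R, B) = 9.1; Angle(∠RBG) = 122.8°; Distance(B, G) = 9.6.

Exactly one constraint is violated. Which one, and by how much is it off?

Distance(B, G) = 9.6 — off by 3.10.

H = (0.00, 0.00) ✓; HE at 165.7° ✓; |HE| = 16.90 ✓; ∠HEL = 89.60° ✓; |EL| = 8.000 ✓; ∠(EL, LQ) = 90.00° ✓; |LQ| = 27.10 ✓; ∠(LQ, QV) = 90.00° ✓; |QV| = 11.10 ✓; ∠QVR = 136.0° ✓; |VR| = 23.90 ✓; ∠VRB = 136.1° ✓; |RB| = 9.100 ✓; ∠RBG = 122.8° ✓; |BG| = 12.70 ✗.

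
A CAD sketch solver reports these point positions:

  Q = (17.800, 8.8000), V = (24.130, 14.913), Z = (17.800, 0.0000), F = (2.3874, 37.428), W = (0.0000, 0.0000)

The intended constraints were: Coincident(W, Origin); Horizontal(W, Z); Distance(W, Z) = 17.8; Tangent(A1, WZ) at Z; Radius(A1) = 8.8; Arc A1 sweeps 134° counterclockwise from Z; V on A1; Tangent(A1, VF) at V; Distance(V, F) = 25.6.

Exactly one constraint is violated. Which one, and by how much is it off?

Distance(V, F) = 25.6 — off by 5.70.

W = (0.00, 0.00) ✓; W.y = 0.00, Z.y = 0.00 ✓; |WZ| = 17.80 ✓; ∠(QZ, ZW) = 90.00° ✓; |QZ| = 8.800 ✓; bearing(Q→V) − bearing(Q→Z) = 134.0° ✓; |QV| = 8.800 ✓; ∠(QV, VF) = 90.00° ✓; |VF| = 31.30 ✗.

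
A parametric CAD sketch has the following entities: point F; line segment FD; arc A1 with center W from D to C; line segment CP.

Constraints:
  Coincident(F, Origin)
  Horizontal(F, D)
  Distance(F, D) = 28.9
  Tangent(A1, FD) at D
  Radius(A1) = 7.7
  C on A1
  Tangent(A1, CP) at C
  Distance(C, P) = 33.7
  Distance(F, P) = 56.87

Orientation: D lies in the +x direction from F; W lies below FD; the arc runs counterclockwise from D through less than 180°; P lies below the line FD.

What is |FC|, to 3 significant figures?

25.2

Checks: F = (0.00, 0.00) ✓; |WC| = 7.700 ✓; ∠(WC, CP) = 90.00° ✓; |CP| = 33.70 ✓; |FP| = 56.87 ✓.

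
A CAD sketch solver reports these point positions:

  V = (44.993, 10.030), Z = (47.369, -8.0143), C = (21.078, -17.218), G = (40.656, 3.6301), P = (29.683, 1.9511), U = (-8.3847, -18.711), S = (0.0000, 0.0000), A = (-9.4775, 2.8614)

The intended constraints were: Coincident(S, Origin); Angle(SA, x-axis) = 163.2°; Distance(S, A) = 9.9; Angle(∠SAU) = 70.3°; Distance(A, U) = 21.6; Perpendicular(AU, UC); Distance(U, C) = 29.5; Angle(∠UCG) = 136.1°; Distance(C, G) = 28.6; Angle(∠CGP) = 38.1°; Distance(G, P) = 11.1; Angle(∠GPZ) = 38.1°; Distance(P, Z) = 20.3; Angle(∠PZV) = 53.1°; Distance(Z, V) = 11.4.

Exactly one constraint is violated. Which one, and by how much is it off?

Distance(Z, V) = 11.4 — off by 6.80.

S = (0.00, 0.00) ✓; SA at 163.2° ✓; |SA| = 9.900 ✓; ∠SAU = 70.30° ✓; |AU| = 21.60 ✓; ∠(AU, UC) = 90.00° ✓; |UC| = 29.50 ✓; ∠UCG = 136.1° ✓; |CG| = 28.60 ✓; ∠CGP = 38.10° ✓; |GP| = 11.10 ✓; ∠GPZ = 38.10° ✓; |PZ| = 20.30 ✓; ∠PZV = 53.10° ✓; |ZV| = 18.20 ✗.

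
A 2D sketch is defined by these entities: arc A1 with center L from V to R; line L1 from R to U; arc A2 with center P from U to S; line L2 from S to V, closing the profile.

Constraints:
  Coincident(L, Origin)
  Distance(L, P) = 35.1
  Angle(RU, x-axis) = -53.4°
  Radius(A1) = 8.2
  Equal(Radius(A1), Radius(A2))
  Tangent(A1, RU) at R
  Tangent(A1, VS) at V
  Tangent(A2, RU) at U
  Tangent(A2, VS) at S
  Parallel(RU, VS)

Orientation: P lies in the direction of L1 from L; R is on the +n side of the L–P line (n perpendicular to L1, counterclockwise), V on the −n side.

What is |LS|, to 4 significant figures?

36.05

The slot axis is L1's direction at -53.4°, so u = (cos -53.4°, sin -53.4°) = (0.5962, -0.8028) and n = (−sin -53.4°, cos -53.4°) = (0.8028, 0.5962). L is at the origin and P lies 35.1 along u from L, so P = 35.1·u = (20.93, -28.18). Tangency of A1 to both parallel lines with radius 8.2 puts R and V at L ± 8.2·n: R = (6.583, 4.889), V = (-6.583, -4.889). Equal radii place U and S the same way about P: U = P + 8.2·n = (27.51, -23.29), S = P − 8.2·n = (14.34, -33.07). Then |LS| = |S − L| = 36.05.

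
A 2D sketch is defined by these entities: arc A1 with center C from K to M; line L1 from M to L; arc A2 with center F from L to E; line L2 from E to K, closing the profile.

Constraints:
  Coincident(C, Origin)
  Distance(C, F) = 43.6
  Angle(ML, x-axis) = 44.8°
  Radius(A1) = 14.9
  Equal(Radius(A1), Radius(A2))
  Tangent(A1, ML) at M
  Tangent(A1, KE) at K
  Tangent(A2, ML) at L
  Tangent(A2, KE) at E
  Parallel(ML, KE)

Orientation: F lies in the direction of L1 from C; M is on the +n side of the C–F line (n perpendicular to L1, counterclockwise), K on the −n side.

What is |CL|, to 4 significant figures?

46.08

Tangency of A1 to both parallel lines with radius 14.9 puts M and K at C ± 14.9·n: M = (-10.50, 10.57), K = (10.50, -10.57). Equal radii place L and E the same way about F: L = F + 14.9·n = (20.44, 41.29), E = F − 14.9·n = (41.44, 20.15). Then |CL| = |L − C| = 46.08.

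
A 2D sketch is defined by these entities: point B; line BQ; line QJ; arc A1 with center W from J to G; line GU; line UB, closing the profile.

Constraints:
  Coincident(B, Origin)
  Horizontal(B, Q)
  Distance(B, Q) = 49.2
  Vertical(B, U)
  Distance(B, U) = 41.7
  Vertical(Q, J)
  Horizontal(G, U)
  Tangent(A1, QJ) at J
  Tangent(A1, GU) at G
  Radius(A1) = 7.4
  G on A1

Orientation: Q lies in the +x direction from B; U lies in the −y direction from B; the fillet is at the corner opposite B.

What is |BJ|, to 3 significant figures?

60.0

B is at the origin; B and Q share the same y with |BQ| = 49.2 and Q on the +x side, so Q = (49.2, 0.00). B and U share the same x with |BU| = 41.7 and U on the −y side, so U = (0.00, -41.7). The virtual corner opposite B is at (49.2, -41.7). Tangency of A1 to QJ means the radius WJ is perpendicular to QJ and tangency of A1 to GU means the radius WG is perpendicular to GU, with radius 7.4, so the center W sits 7.4 in from both sides at W = (41.8, -34.3). That places the tangent points at J = (49.2, -34.3) on QJ and G = (41.8, -41.7) on GU. Then |BJ| = |J − B| = 60.0.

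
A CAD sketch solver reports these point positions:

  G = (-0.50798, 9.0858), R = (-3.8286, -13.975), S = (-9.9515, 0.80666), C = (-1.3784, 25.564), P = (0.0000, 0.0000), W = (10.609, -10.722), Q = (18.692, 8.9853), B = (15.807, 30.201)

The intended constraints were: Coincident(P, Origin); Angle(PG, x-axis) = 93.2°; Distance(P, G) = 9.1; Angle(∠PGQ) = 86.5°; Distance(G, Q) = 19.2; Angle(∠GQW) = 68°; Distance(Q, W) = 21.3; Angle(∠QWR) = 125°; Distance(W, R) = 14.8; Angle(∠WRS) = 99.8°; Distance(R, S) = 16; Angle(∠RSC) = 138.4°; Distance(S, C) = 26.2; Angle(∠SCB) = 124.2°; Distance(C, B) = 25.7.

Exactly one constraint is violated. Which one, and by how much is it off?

Distance(C, B) = 25.7 — off by 7.90.

P = (0.00, 0.00) ✓; PG at 93.20° ✓; |PG| = 9.100 ✓; ∠PGQ = 86.50° ✓; |GQ| = 19.20 ✓; ∠GQW = 68.00° ✓; |QW| = 21.30 ✓; ∠QWR = 125.0° ✓; |WR| = 14.80 ✓; ∠WRS = 99.80° ✓; |RS| = 16.00 ✓; ∠RSC = 138.4° ✓; |SC| = 26.20 ✓; ∠SCB = 124.2° ✓; |CB| = 17.80 ✗.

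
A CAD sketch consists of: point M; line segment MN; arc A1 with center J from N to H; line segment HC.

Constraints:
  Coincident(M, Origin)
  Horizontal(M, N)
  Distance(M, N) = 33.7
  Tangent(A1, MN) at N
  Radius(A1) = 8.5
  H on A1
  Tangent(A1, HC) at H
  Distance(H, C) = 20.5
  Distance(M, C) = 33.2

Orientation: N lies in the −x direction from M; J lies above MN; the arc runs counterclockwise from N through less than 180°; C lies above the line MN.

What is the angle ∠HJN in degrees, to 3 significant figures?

75.5°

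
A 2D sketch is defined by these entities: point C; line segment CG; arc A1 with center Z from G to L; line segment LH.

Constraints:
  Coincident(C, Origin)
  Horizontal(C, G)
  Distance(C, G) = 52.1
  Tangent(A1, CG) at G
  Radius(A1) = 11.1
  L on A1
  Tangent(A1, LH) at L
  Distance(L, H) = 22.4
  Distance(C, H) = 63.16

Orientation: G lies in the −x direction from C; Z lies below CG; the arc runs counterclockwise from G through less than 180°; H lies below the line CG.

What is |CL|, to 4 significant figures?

64.06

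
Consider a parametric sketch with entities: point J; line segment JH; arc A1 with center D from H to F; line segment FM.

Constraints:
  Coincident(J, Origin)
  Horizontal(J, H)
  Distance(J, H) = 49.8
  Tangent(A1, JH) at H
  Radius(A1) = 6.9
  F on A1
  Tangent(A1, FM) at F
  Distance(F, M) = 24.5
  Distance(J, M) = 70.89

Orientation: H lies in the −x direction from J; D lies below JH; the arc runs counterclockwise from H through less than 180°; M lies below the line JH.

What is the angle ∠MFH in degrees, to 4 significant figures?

146.3°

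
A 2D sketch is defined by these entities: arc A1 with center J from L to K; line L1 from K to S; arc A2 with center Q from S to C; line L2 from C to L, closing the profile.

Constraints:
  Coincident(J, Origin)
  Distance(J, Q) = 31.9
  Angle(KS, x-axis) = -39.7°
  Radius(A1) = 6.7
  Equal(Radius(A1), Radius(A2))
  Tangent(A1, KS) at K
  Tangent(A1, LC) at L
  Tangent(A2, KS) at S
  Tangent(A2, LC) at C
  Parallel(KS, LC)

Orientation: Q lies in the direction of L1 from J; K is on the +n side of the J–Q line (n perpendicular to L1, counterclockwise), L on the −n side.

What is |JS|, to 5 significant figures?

32.596

The slot axis is L1's direction at -39.7°, so u = (cos -39.7°, sin -39.7°) = (0.76940, -0.63877) and n = (−sin -39.7°, cos -39.7°) = (0.63877, 0.76940). J is at the origin and Q lies 31.9 along u from J, so Q = 31.9·u = (24.544, -20.377). Tangency of A1 to both parallel lines with radius 6.7 puts K and L at J ± 6.7·n: K = (4.2797, 5.1550), L = (-4.2797, -5.1550). Equal radii place S and C the same way about Q: S = Q + 6.7·n = (28.824, -15.222), C = Q − 6.7·n = (20.264, -25.532). Then |JS| = |S − J| = 32.596.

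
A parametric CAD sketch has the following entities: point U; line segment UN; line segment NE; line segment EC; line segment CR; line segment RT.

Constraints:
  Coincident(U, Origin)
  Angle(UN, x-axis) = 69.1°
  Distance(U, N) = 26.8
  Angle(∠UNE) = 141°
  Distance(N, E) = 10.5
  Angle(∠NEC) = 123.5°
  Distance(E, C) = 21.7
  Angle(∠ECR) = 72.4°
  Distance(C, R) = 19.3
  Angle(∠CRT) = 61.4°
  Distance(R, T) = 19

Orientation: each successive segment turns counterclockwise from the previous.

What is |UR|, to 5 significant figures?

25.587

U is at the origin; UN runs at 69.1° with length 26.8, so N = (9.5606, 25.037). ∠UNE = 141.0° gives NE at 108.10° from the x-axis; with |NE| = 10.5, E = (6.2985, 35.017). ∠NEC = 123.5° gives EC at 164.60° from the x-axis; with |EC| = 21.7, C = (-14.622, 40.780). ∠ECR = 72.4° gives CR at -87.800° from the x-axis; with |CR| = 19.3, R = (-13.882, 21.494). Then |UR| = |R − U| = 25.587.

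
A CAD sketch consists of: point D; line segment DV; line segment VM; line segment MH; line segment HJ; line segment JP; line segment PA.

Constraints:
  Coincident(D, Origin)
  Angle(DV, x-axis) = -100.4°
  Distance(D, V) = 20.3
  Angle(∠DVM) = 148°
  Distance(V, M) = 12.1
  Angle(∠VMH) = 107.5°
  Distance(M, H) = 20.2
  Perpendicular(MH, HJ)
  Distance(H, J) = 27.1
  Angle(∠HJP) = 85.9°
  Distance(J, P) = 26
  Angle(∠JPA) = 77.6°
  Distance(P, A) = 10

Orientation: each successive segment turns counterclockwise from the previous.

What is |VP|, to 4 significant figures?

13.86

MH is perpendicular to HJ, so HJ runs at 94.10°; with |HJ| = 27.1, J = (19.00, -2.742). ∠HJP = 85.9° gives JP at -171.8° from the x-axis; with |JP| = 26.0, P = (-6.734, -6.450). Then |VP| = |P − V| = 13.86.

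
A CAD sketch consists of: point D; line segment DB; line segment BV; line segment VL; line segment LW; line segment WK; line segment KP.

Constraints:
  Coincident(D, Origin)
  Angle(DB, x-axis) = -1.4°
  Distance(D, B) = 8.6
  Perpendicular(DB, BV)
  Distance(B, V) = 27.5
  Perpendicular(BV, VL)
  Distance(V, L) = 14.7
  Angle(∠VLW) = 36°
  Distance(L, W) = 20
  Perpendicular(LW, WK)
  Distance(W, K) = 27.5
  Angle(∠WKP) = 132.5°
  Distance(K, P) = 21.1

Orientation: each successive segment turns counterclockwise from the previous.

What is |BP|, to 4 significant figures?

60.19

D is at the origin; DB runs at -1.4° with length 8.6, so B = (8.597, -0.2101). The perpendicularity gives BV at right angles to DB, so BV runs at 88.60°; with |BV| = 27.5, V = (9.269, 27.28). BV ⟂ VL, so VL runs at 178.6°; with |VL| = 14.7, L = (-5.426, 27.64). ∠VLW = 36.0° gives LW at -37.40° from the x-axis; with |LW| = 20.0, W = (10.46, 15.49). The perpendicularity gives WK at right angles to LW, so WK runs at 52.60°; with |WK| = 27.5, K = (27.16, 37.34). ∠WKP = 132.5° gives KP at 100.1° from the x-axis; with |KP| = 21.1, P = (23.46, 58.11). Then |BP| = |P − B| = 60.19.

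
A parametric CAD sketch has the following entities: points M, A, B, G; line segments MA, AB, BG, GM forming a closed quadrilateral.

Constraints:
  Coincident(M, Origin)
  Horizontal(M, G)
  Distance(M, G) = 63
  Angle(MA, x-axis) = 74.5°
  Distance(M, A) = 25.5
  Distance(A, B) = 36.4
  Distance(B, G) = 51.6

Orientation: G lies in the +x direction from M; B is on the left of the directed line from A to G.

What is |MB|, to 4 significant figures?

58.11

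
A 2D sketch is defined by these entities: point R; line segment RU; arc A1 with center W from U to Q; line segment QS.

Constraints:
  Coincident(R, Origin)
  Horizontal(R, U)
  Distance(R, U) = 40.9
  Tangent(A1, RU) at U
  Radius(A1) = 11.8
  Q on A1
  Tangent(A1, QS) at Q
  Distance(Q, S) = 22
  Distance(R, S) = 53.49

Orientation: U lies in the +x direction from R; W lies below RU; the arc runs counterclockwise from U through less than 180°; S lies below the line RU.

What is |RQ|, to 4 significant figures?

34.34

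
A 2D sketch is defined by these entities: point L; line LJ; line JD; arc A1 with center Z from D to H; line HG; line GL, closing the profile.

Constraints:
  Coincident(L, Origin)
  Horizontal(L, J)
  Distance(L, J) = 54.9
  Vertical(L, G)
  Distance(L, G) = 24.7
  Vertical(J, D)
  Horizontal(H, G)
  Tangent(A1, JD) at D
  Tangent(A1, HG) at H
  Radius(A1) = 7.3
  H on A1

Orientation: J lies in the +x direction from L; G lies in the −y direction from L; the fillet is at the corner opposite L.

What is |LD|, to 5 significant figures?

57.591

The virtual corner opposite L is at (54.900, -24.700). Since A1 is tangent to JD there, ZD ⟂ JD and the tangent condition forces ZH to be normal to HG, with radius 7.3, so the center Z sits 7.3 in from both sides at Z = (47.600, -17.400). That places the tangent points at D = (54.900, -17.400) on JD and H = (47.600, -24.700) on HG. Then |LD| = |D − L| = 57.591.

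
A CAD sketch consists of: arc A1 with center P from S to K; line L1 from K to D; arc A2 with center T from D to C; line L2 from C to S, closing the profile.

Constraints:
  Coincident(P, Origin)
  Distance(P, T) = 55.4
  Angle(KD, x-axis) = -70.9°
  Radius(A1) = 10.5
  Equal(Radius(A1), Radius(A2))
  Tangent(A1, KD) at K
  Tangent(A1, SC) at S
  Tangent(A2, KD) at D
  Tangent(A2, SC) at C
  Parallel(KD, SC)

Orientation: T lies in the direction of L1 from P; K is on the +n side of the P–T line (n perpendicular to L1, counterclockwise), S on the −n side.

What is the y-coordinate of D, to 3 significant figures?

-48.9

The slot axis is L1's direction at -70.9°, so u = (cos -70.9°, sin -70.9°) = (0.327, -0.945) and n = (−sin -70.9°, cos -70.9°) = (0.945, 0.327). P is at the origin and T lies 55.4 along u from P, so T = 55.4·u = (18.1, -52.4). Tangency of A1 to both parallel lines with radius 10.5 puts K and S at P ± 10.5·n: K = (9.92, 3.44), S = (-9.92, -3.44). Equal radii place D and C the same way about T: D = T + 10.5·n = (28.0, -48.9), C = T − 10.5·n = (8.21, -55.8). So D.y = -48.9.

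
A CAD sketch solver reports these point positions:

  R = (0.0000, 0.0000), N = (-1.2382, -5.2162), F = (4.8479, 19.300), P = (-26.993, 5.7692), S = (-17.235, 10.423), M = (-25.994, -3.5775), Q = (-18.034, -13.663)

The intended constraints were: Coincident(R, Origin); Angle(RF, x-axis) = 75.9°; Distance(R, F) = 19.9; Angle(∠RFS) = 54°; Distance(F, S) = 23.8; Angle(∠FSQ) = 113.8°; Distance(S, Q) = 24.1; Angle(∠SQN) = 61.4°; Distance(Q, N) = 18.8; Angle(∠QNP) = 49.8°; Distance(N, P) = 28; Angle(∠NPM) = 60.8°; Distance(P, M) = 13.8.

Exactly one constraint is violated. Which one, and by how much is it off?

Distance(P, M) = 13.8 — off by 4.40.

R = (0.00, 0.00) ✓; RF at 75.90° ✓; |RF| = 19.90 ✓; ∠RFS = 54.00° ✓; |FS| = 23.80 ✓; ∠FSQ = 113.8° ✓; |SQ| = 24.10 ✓; ∠SQN = 61.40° ✓; |QN| = 18.80 ✓; ∠QNP = 49.80° ✓; |NP| = 28.00 ✓; ∠NPM = 60.80° ✓; |PM| = 9.400 ✗.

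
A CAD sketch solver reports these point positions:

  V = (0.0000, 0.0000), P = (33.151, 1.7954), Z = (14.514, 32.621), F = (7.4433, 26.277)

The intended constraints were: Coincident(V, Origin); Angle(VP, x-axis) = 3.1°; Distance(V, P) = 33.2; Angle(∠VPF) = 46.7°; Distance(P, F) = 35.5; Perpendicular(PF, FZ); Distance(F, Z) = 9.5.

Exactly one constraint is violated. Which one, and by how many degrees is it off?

Perpendicular(PF, FZ) — off by 4.50°.

V = (0.00, 0.00) ✓; VP at 3.100° ✓; |VP| = 33.20 ✓; ∠VPF = 46.70° ✓; |PF| = 35.50 ✓; ∠(PF, FZ) = 94.50° ✗; |FZ| = 9.500 ✓.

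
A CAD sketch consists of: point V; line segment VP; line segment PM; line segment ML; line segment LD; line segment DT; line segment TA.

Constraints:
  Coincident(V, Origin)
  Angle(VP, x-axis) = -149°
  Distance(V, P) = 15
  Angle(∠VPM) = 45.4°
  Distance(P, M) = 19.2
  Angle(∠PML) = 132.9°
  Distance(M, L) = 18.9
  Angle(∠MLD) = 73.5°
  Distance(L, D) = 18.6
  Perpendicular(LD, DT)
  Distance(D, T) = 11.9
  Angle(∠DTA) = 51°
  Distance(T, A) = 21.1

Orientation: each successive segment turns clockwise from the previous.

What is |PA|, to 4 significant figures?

34.65

The perpendicularity gives DT at right angles to LD, so DT runs at -167.2°; with |DT| = 11.9, T = (0.6559, -0.5888). ∠DTA = 51.0° gives TA at 63.80° from the x-axis; with |TA| = 21.1, A = (9.972, 18.34). Then |PA| = |A − P| = 34.65.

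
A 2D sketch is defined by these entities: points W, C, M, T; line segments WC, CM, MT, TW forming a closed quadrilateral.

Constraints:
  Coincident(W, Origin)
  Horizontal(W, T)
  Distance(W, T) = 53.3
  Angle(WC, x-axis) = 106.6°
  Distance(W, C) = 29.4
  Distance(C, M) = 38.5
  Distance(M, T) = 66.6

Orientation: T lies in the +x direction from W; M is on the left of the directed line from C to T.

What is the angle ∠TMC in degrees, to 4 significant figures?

75.12°

Checks: |CM| = 38.50 ✓; |MT| = 66.60 ✓.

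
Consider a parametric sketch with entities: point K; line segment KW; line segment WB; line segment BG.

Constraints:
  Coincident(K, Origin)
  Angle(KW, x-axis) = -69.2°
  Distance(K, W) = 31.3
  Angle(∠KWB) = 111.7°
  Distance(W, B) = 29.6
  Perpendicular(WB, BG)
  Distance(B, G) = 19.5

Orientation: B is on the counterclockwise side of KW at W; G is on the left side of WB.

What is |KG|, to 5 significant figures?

42.273

K is at the origin; KW runs at -69.2° with length 31.3, so W = 31.3·(cos -69.2°, sin -69.2°) = (11.115, -29.260). ∠KWB = 111.7°, so WB runs at -69.2° + (180° − 111.7°) = -0.90000° from the x-axis; with |WB| = 29.6, B = W + 29.6·(cos -0.90000°, sin -0.90000°) = (40.711, -29.725). WB is perpendicular to BG; with |BG| = 19.5 on the left of WB, G = B + 19.5·(0.015707, 0.99988) = (41.017, -10.227). Then |KG| = |G − K| = 42.273.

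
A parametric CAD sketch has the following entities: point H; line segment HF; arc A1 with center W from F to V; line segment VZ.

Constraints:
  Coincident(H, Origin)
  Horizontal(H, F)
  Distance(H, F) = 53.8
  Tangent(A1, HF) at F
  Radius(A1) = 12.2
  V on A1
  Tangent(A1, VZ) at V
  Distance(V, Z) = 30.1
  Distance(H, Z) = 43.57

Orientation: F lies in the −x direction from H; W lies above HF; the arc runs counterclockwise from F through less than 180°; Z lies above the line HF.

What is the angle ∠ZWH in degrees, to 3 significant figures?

52.1°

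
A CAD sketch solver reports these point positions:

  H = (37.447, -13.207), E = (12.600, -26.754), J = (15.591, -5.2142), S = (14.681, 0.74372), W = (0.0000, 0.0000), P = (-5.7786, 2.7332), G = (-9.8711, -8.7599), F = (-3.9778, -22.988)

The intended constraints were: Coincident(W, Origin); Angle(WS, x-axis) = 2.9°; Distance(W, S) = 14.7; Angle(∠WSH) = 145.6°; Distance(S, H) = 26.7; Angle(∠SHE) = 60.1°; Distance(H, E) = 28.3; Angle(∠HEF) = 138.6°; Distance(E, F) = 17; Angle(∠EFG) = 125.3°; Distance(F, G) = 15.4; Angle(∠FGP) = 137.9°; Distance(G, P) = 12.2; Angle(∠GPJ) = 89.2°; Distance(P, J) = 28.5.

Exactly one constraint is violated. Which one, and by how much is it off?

Distance(P, J) = 28.5 — off by 5.70.

W = (0.00, 0.00) ✓; WS at 2.900° ✓; |WS| = 14.70 ✓; ∠WSH = 145.6° ✓; |SH| = 26.70 ✓; ∠SHE = 60.10° ✓; |HE| = 28.30 ✓; ∠HEF = 138.6° ✓; |EF| = 17.00 ✓; ∠EFG = 125.3° ✓; |FG| = 15.40 ✓; ∠FGP = 137.9° ✓; |GP| = 12.20 ✓; ∠GPJ = 89.20° ✓; |PJ| = 22.80 ✗.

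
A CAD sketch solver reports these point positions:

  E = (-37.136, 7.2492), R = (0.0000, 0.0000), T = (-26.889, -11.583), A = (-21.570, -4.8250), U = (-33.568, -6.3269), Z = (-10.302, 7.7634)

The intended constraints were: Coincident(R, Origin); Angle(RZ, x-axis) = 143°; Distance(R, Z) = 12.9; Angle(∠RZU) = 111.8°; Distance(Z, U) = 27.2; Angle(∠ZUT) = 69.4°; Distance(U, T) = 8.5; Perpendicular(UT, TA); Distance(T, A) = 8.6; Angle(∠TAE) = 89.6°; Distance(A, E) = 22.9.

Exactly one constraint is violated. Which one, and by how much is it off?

Distance(A, E) = 22.9 — off by 3.20.

R = (0.00, 0.00) ✓; RZ at 143.0° ✓; |RZ| = 12.90 ✓; ∠RZU = 111.8° ✓; |ZU| = 27.20 ✓; ∠ZUT = 69.40° ✓; |UT| = 8.499 ✓; ∠(UT, TA) = 90.00° ✓; |TA| = 8.600 ✓; ∠TAE = 89.59° ✓; |AE| = 19.70 ✗.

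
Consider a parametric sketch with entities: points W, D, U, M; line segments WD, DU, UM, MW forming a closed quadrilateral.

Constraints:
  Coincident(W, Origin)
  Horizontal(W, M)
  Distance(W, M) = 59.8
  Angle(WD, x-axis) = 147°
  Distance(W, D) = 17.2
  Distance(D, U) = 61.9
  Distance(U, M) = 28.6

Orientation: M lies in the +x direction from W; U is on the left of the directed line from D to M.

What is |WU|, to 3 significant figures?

51.8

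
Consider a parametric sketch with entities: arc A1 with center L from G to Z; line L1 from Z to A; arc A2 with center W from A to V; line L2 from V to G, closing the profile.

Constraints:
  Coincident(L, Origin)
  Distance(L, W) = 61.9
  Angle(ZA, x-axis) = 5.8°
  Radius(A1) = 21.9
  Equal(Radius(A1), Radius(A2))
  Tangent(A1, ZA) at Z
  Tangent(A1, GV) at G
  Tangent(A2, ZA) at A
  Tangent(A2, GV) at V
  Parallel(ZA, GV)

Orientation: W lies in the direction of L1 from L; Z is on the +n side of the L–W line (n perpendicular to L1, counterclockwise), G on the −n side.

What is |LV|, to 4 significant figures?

65.66

The slot axis is L1's direction at 5.8°, so u = (cos 5.8°, sin 5.8°) = (0.9949, 0.1011) and n = (−sin 5.8°, cos 5.8°) = (-0.1011, 0.9949). L is at the origin and W lies 61.9 along u from L, so W = 61.9·u = (61.58, 6.255). Tangency of A1 to both parallel lines with radius 21.9 puts Z and G at L ± 21.9·n: Z = (-2.213, 21.79), G = (2.213, -21.79). Equal radii place A and V the same way about W: A = W + 21.9·n = (59.37, 28.04), V = W − 21.9·n = (63.80, -15.53). Then |LV| = |V − L| = 65.66.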